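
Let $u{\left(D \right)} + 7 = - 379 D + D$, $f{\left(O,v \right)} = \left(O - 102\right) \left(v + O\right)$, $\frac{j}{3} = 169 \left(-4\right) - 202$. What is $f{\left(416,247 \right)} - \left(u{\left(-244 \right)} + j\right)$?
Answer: $118591$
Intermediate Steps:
$j = -2634$ ($j = 3 \left(169 \left(-4\right) - 202\right) = 3 \left(-676 - 202\right) = 3 \left(-878\right) = -2634$)
$f{\left(O,v \right)} = \left(-102 + O\right) \left(O + v\right)$
$u{\left(D \right)} = -7 - 378 D$ ($u{\left(D \right)} = -7 + \left(- 379 D + D\right) = -7 - 378 D$)
$f{\left(416,247 \right)} - \left(u{\left(-244 \right)} + j\right) = \left(416^{2} - 42432 - 25194 + 416 \cdot 247\right) - \left(\left(-7 - -92232\right) - 2634\right) = \left(173056 - 42432 - 25194 + 102752\right) - \left(\left(-7 + 92232\right) - 2634\right) = 208182 - \left(92225 - 2634\right) = 208182 - 89591 = 118591$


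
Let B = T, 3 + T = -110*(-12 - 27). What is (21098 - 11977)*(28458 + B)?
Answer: 298667145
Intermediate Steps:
T = 4287 (T = -3 - 110*(-12 - 27) = -3 - 110*(-39) = -3 + 4290 = 4287)
B = 4287
(21098 - 11977)*(28458 + B) = (21098 - 11977)*(28458 + 4287) = 9121*32745 = 298667145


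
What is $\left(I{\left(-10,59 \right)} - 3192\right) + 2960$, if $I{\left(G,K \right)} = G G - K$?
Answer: $-191$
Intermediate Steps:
$I{\left(G,K \right)} = G^{2} - K$
$\left(I{\left(-10,59 \right)} - 3192\right) + 2960 = \left(\left(\left(-10\right)^{2} - 59\right) - 3192\right) + 2960 = \left(\left(100 - 59\right) - 3192\right) + 2960 = \left(41 - 3192\right) + 2960 = -3151 + 2960 = -191$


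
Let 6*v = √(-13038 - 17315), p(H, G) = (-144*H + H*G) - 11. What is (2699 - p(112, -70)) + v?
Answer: 26678 + I*√30353/6 ≈ 26678.0 + 29.037*I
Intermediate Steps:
p(H, G) = -11 - 144*H + G*H (p(H, G) = (-144*H + G*H) - 11 = -11 - 144*H + G*H)
v = I*√30353/6 (v = √(-13038 - 17315)/6 = √(-30353)/6 = (I*√30353)/6 = I*√30353/6 ≈ 29.037*I)
(2699 - p(112, -70)) + v = (2699 - (-11 - 144*112 - 70*112)) + I*√30353/6 = (2699 - (-11 - 16128 - 7840)) + I*√30353/6 = (2699 - 1*(-23979)) + I*√30353/6 = (2699 + 23979) + I*√30353/6 = 26678 + I*√30353/6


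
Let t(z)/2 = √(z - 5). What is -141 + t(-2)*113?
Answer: -141 + 226*I*√7 ≈ -141.0 + 597.94*I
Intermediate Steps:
t(z) = 2*√(-5 + z) (t(z) = 2*√(z - 5) = 2*√(-5 + z))
-141 + t(-2)*113 = -141 + (2*√(-5 - 2))*113 = -141 + (2*√(-7))*113 = -141 + (2*(I*√7))*113 = -141 + (2*I*√7)*113 = -141 + 226*I*√7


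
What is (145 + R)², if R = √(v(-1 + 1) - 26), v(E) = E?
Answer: (145 + I*√26)² ≈ 20999.0 + 1478.7*I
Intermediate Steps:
R = I*√26 (R = √((-1 + 1) - 26) = √(0 - 26) = √(-26) = I*√26 ≈ 5.099*I)
(145 + R)² = (145 + I*√26)²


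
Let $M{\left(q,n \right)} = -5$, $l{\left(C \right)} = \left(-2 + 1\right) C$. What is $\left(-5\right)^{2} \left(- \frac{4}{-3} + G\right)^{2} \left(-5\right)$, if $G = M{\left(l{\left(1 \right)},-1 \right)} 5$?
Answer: $- \frac{630125}{9} \approx -70014.0$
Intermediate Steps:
$l{\left(C \right)} = - C$
$G = -25$ ($G = \left(-5\right) 5 = -25$)
$\left(-5\right)^{2} \left(- \frac{4}{-3} + G\right)^{2} \left(-5\right) = \left(-5\right)^{2} \left(- \frac{4}{-3} - 25\right)^{2} \left(-5\right) = 25 \left(\left(-4\right) \left(- \frac{1}{3}\right) - 25\right)^{2} \left(-5\right) = 25 \left(\frac{4}{3} - 25\right)^{2} \left(-5\right) = 25 \left(- \frac{71}{3}\right)^{2} \left(-5\right) = 25 \cdot \frac{5041}{9} \left(-5\right) = \frac{126025}{9} \left(-5\right) = - \frac{630125}{9}$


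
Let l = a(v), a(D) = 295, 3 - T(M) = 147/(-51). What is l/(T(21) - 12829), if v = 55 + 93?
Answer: -5015/217993 ≈ -0.023005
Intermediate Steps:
T(M) = 100/17 (T(M) = 3 - 147/(-51) = 3 - 147*(-1)/51 = 3 - 1*(-49/17) = 3 + 49/17 = 100/17)
v = 148
l = 295
l/(T(21) - 12829) = 295/(100/17 - 12829) = 295/(-217993/17) = 295*(-17/217993) = -5015/217993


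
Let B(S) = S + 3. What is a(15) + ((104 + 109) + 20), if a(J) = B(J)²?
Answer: 557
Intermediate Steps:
B(S) = 3 + S
a(J) = (3 + J)²
a(15) + ((104 + 109) + 20) = (3 + 15)² + ((104 + 109) + 20) = 18² + (213 + 20) = 324 + 233 = 557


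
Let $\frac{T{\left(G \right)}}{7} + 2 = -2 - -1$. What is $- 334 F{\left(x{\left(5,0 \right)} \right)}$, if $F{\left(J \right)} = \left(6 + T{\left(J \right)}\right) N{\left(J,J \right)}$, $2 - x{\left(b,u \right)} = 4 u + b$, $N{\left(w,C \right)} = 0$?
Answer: $0$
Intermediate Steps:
$T{\left(G \right)} = -21$ ($T{\left(G \right)} = -14 + 7 \left(-2 - -1\right) = -14 + 7 \left(-2 + 1\right) = -14 + 7 \left(-1\right) = -14 - 7 = -21$)
$x{\left(b,u \right)} = 2 - b - 4 u$ ($x{\left(b,u \right)} = 2 - \left(4 u + b\right) = 2 - \left(b + 4 u\right) = 2 - b - 4 u$)
$F{\left(J \right)} = 0$ ($F{\left(J \right)} = \left(6 - 21\right) 0 = \left(-15\right) 0 = 0$)
$- 334 F{\left(x{\left(5,0 \right)} \right)} = \left(-334\right) 0 = 0$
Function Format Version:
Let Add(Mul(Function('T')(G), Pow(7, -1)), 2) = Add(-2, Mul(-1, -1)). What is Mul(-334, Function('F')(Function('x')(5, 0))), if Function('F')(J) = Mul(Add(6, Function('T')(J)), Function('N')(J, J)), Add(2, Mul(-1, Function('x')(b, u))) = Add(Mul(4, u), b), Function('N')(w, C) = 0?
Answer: 0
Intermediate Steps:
Function('T')(G) = -21 (Function('T')(G) = Add(-14, Mul(7, Add(-2, Mul(-1, -1)))) = Add(-14, Mul(7, Add(-2, 1))) = Add(-14, Mul(7, -1)) = Add(-14, -7) = -21)
Function('x')(b, u) = Add(2, Mul(-1, b), Mul(-4, u)) (Function('x')(b, u) = Add(2, Mul(-1, Add(Mul(4, u), b))) = Add(2, Mul(-1, Add(b, Mul(4, u)))) = Add(2, Add(Mul(-1, b), Mul(-4, u))) = Add(2, Mul(-1, b), Mul(-4, u)))
Function('F')(J) = 0 (Function('F')(J) = Mul(Add(6, -21), 0) = Mul(-15, 0) = 0)
Mul(-334, Function('F')(Function('x')(5, 0))) = Mul(-334, 0) = 0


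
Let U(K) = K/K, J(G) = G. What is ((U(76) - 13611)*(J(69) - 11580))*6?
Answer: 939988260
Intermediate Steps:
U(K) = 1
((U(76) - 13611)*(J(69) - 11580))*6 = ((1 - 13611)*(69 - 11580))*6 = -13610*(-11511)*6 = 156664710*6 = 939988260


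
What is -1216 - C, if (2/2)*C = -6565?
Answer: 5349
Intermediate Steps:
C = -6565
-1216 - C = -1216 - 1*(-6565) = -1216 + 6565 = 5349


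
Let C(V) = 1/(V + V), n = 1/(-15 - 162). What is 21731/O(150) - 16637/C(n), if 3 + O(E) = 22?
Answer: 4478593/3363 ≈ 1331.7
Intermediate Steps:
O(E) = 19 (O(E) = -3 + 22 = 19)
n = -1/177 (n = 1/(-177) = -1/177 ≈ -0.0056497)
C(V) = 1/(2*V)
21731/O(150) - 16637/C(n) = 21731/19 - 16637/(1/(2*(-1/177))) = 21731*(1/19) - 16637/((½)*(-177)) = 21731/19 - 16637/(-177/2) = 21731/19 - 16637*(-2/177) = 21731/19 + 33274/177 = 4478593/3363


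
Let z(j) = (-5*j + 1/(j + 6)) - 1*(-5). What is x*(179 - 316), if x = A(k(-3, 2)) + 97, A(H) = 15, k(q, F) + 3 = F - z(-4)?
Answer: -15344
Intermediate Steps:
z(j) = 5 + 1/(6 + j) - 5*j (z(j) = (-5*j + 1/(6 + j)) + 5 = (1/(6 + j) - 5*j) + 5 = 5 + 1/(6 + j) - 5*j)
k(q, F) = -57/2 + F (k(q, F) = -3 + (F - (31 - 25*(-4) - 5*(-4)**2)/(6 - 4)) = -3 + (F - (31 + 100 - 5*16)/2) = -3 + (F - (31 + 100 - 80)/2) = -3 + (F - 51/2) = -3 + (-51/2 + F) = -57/2 + F)
x = 112 (x = 15 + 97 = 112)
x*(179 - 316) = 112*(179 - 316) = 112*(-137) = -15344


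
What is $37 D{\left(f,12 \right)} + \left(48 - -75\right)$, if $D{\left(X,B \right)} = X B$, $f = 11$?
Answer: $5007$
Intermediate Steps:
$D{\left(X,B \right)} = B X$
$37 D{\left(f,12 \right)} + \left(48 - -75\right) = 37 \cdot 12 \cdot 11 + \left(48 - -75\right) = 37 \cdot 132 + \left(48 + 75\right) = 4884 + 123 = 5007$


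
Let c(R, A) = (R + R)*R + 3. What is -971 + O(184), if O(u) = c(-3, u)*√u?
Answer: -971 + 42*√46 ≈ -686.14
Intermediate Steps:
c(R, A) = 3 + 2*R² (c(R, A) = (2*R)*R + 3 = 2*R² + 3 = 3 + 2*R²)
O(u) = 21*√u (O(u) = (3 + 2*(-3)²)*√u = (3 + 2*9)*√u = (3 + 18)*√u = 21*√u)
-971 + O(184) = -971 + 21*√184 = -971 + 21*(2*√46) = -971 + 42*√46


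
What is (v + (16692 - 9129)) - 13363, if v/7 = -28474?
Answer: -205118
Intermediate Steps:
v = -199318 (v = 7*(-28474) = -199318)
(v + (16692 - 9129)) - 13363 = (-199318 + (16692 - 9129)) - 13363 = (-199318 + 7563) - 13363 = -191755 - 13363 = -205118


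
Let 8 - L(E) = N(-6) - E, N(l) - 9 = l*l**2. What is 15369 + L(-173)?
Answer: 15411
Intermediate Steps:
N(l) = 9 + l**3 (N(l) = 9 + l*l**2 = 9 + l**3)
L(E) = 215 + E (L(E) = 8 - ((9 + (-6)**3) - E) = 8 - ((9 - 216) - E) = 8 - (-207 - E) = 8 + (207 + E) = 215 + E)
15369 + L(-173) = 15369 + (215 - 173) = 15369 + 42 = 15411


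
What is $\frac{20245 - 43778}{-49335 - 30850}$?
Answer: $\frac{23533}{80185} \approx 0.29348$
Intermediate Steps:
$\frac{20245 - 43778}{-49335 - 30850} = - \frac{23533}{-80185} = \left(-23533\right) \left(- \frac{1}{80185}\right) = \frac{23533}{80185}$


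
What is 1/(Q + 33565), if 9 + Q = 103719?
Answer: 1/137275 ≈ 7.2846e-6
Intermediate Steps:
Q = 103710 (Q = -9 + 103719 = 103710)
1/(Q + 33565) = 1/(103710 + 33565) = 1/137275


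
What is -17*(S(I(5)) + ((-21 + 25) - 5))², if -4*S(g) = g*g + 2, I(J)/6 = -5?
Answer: -3488553/4 ≈ -8.7214e+5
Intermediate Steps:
I(J) = -30 (I(J) = 6*(-5) = -30)
S(g) = -½ - g²/4 (S(g) = -(g*g + 2)/4 = -(g² + 2)/4 = -(2 + g²)/4 = -½ - g²/4)
-17*(S(I(5)) + ((-21 + 25) - 5))² = -17*((-½ - ¼*(-30)²) + ((-21 + 25) - 5))² = -17*((-½ - ¼*900) + (4 - 5))² = -17*((-½ - 225) - 1)² = -17*(-451/2 - 1)² = -17*(-453/2)² = -17*205209/4 = -3488553/4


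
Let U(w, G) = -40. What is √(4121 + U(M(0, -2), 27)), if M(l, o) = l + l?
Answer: √4081 ≈ 63.883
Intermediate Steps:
M(l, o) = 2*l
√(4121 + U(M(0, -2), 27)) = √(4121 - 40) = √4081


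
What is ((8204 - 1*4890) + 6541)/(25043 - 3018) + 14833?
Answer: 65341336/4405 ≈ 14833.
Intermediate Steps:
((8204 - 1*4890) + 6541)/(25043 - 3018) + 14833 = ((8204 - 4890) + 6541)/22025 + 14833 = (3314 + 6541)*(1/22025) + 14833 = 9855*(1/22025) + 14833 = 1971/4405 + 14833 = 65341336/4405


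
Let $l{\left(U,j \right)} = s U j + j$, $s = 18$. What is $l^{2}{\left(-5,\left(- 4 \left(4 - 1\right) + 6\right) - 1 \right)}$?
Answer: $388129$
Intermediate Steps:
$l{\left(U,j \right)} = j + 18 U j$ ($l{\left(U,j \right)} = 18 U j + j = j + 18 U j$)
$l^{2}{\left(-5,\left(- 4 \left(4 - 1\right) + 6\right) - 1 \right)} = \left(\left(\left(- 4 \left(4 - 1\right) + 6\right) - 1\right) \left(1 + 18 \left(-5\right)\right)\right)^{2} = \left(\left(\left(\left(-4\right) 3 + 6\right) - 1\right) \left(1 - 90\right)\right)^{2} = \left(\left(\left(-12 + 6\right) - 1\right) \left(-89\right)\right)^{2} = \left(\left(-6 - 1\right) \left(-89\right)\right)^{2} = \left(\left(-7\right) \left(-89\right)\right)^{2} = 623^{2} = 388129$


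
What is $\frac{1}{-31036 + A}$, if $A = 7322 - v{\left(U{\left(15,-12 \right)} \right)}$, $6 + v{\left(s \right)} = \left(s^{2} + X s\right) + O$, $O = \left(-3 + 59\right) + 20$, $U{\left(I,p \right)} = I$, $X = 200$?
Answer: $- \frac{1}{27009} \approx -3.7025 \cdot 10^{-5}$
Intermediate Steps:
$O = 76$ ($O = 56 + 20 = 76$)
$v{\left(s \right)} = 70 + s^{2} + 200 s$ ($v{\left(s \right)} = -6 + \left(\left(s^{2} + 200 s\right) + 76\right) = -6 + \left(76 + s^{2} + 200 s\right) = 70 + s^{2} + 200 s$)
$A = 4027$ ($A = 7322 - \left(70 + 15^{2} + 200 \cdot 15\right) = 7322 - \left(70 + 225 + 3000\right) = 7322 - 3295 = 4027$)
$\frac{1}{-31036 + A} = \frac{1}{-31036 + 4027} = \frac{1}{-27009} = - \frac{1}{27009}$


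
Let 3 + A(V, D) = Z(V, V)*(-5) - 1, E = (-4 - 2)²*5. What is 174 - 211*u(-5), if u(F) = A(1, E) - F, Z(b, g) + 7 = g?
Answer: -6367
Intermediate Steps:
Z(b, g) = -7 + g
E = 180 (E = (-6)²*5 = 36*5 = 180)
A(V, D) = 31 - 5*V (A(V, D) = -3 + ((-7 + V)*(-5) - 1) = -3 + ((35 - 5*V) - 1) = -3 + (34 - 5*V) = 31 - 5*V)
u(F) = 26 - F (u(F) = (31 - 5*1) - F = (31 - 5) - F = 26 - F)
174 - 211*u(-5) = 174 - 211*(26 - 1*(-5)) = 174 - 211*(26 + 5) = 174 - 211*31 = 174 - 6541 = -6367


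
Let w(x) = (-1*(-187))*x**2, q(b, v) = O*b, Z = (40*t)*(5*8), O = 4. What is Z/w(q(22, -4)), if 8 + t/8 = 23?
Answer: 3000/22627 ≈ 0.13259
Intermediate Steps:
t = 120 (t = -64 + 8*23 = -64 + 184 = 120)
Z = 192000 (Z = (40*120)*(5*8) = 4800*40 = 192000)
q(b, v) = 4*b
w(x) = 187*x**2
Z/w(q(22, -4)) = 192000/((187*(4*22)**2)) = 192000/((187*88**2)) = 192000/((187*7744)) = 192000/1448128 = 192000*(1/1448128) = 3000/22627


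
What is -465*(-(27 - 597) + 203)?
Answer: -359445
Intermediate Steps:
-465*(-(27 - 597) + 203) = -465*(-1*(-570) + 203) = -465*(570 + 203) = -465*773 = -359445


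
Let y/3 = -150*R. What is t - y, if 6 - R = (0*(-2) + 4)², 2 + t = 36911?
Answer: 32409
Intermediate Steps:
t = 36909 (t = -2 + 36911 = 36909)
R = -10 (R = 6 - (0*(-2) + 4)² = 6 - (0 + 4)² = 6 - 1*4² = 6 - 1*16 = 6 - 16 = -10)
y = 4500 (y = 3*(-150*(-10)) = 3*1500 = 4500)
t - y = 36909 - 1*4500 = 36909 - 4500 = 32409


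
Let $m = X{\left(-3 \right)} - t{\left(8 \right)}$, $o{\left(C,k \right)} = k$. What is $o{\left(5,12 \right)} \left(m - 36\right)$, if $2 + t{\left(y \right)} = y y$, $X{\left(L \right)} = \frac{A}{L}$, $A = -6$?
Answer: $-1152$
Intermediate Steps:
$X{\left(L \right)} = - \frac{6}{L}$
$t{\left(y \right)} = -2 + y^{2}$ ($t{\left(y \right)} = -2 + y y = -2 + y^{2}$)
$m = -60$ ($m = - \frac{6}{-3} - \left(-2 + 8^{2}\right) = \left(-6\right) \left(- \frac{1}{3}\right) - \left(-2 + 64\right) = 2 - 62 = -60$)
$o{\left(5,12 \right)} \left(m - 36\right) = 12 \left(-60 - 36\right) = 12 \left(-96\right) = -1152$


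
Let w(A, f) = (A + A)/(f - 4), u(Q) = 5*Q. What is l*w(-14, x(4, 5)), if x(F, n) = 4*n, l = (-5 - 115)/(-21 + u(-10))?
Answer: -210/71 ≈ -2.9577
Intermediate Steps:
l = 120/71 (l = (-5 - 115)/(-21 + 5*(-10)) = -120/(-21 - 50) = -120/(-71) = -120*(-1/71) = 120/71 ≈ 1.6901)
w(A, f) = 2*A/(-4 + f) (w(A, f) = (2*A)/(-4 + f) = 2*A/(-4 + f))
l*w(-14, x(4, 5)) = 120*(2*(-14)/(-4 + 4*5))/71 = 120*(2*(-14)/(-4 + 20))/71 = 120*(2*(-14)/16)/71 = 120*(2*(-14)*(1/16))/71 = (120/71)*(-7/4) = -210/71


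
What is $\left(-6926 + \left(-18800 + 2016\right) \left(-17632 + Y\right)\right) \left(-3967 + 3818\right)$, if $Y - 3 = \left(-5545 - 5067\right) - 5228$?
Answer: $-83698778730$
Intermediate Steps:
$Y = -15837$ ($Y = 3 - 15840 = -15837$)
$\left(-6926 + \left(-18800 + 2016\right) \left(-17632 + Y\right)\right) \left(-3967 + 3818\right) = \left(-6926 + \left(-18800 + 2016\right) \left(-17632 - 15837\right)\right) \left(-3967 + 3818\right) = \left(-6926 - -561743696\right) \left(-149\right) = \left(-6926 + 561743696\right) \left(-149\right) = 561736770 \left(-149\right) = -83698778730$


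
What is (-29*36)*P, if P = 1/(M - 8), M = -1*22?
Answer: 174/5 ≈ 34.800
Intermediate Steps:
M = -22
P = -1/30 (P = 1/(-22 - 8) = 1/(-30) = -1/30 ≈ -0.033333)
(-29*36)*P = -29*36*(-1/30) = -1044*(-1/30) = 174/5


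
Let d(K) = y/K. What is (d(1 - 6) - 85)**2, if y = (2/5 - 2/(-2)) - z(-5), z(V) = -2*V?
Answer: 4334724/625 ≈ 6935.6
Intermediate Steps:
y = -43/5 (y = (2/5 - 2/(-2)) - (-2)*(-5) = (2*(1/5) - 2*(-1/2)) - 1*10 = (2/5 + 1) - 10 = 7/5 - 10 = -43/5 ≈ -8.6000)
d(K) = -43/(5*K)
(d(1 - 6) - 85)**2 = (-43/(5*(1 - 6)) - 85)**2 = (-43/5/(-5) - 85)**2 = (-43/5*(-1/5) - 85)**2 = (43/25 - 85)**2 = (-2082/25)**2 = 4334724/625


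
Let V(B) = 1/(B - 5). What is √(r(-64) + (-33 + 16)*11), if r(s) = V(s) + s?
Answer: 2*I*√298770/69 ≈ 15.843*I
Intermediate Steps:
V(B) = 1/(-5 + B)
r(s) = s + 1/(-5 + s) (r(s) = 1/(-5 + s) + s = s + 1/(-5 + s))
√(r(-64) + (-33 + 16)*11) = √((1 - 64*(-5 - 64))/(-5 - 64) + (-33 + 16)*11) = √((1 - 64*(-69))/(-69) - 17*11) = √(-(1 + 4416)/69 - 187) = √(-1/69*4417 - 187) = √(-4417/69 - 187) = √(-17320/69) = 2*I*√298770/69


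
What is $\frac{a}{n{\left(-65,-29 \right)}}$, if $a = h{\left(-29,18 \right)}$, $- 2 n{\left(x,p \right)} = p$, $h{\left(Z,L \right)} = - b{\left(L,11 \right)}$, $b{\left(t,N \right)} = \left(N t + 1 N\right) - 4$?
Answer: $- \frac{410}{29} \approx -14.138$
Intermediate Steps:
$b{\left(t,N \right)} = -4 + N + N t$ ($b{\left(t,N \right)} = \left(N t + N\right) - 4 = \left(N + N t\right) - 4 = -4 + N + N t$)
$h{\left(Z,L \right)} = -7 - 11 L$ ($h{\left(Z,L \right)} = - (-4 + 11 + 11 L) = - (7 + 11 L) = -7 - 11 L$)
$n{\left(x,p \right)} = - \frac{p}{2}$
$a = -205$ ($a = -7 - 198 = -205$)
$\frac{a}{n{\left(-65,-29 \right)}} = - \frac{205}{\left(- \frac{1}{2}\right) \left(-29\right)} = - \frac{205}{\frac{29}{2}} = \left(-205\right) \frac{2}{29} = - \frac{410}{29}$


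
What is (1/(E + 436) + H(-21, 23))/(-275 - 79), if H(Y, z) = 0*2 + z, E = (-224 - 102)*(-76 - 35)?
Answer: -280769/4321396 ≈ -0.064972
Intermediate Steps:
E = 36186 (E = -326*(-111) = 36186)
H(Y, z) = z (H(Y, z) = 0 + z = z)
(1/(E + 436) + H(-21, 23))/(-275 - 79) = (1/(36186 + 436) + 23)/(-275 - 79) = (1/36622 + 23)/(-354) = (1/36622 + 23)*(-1/354) = (842307/36622)*(-1/354) = -280769/4321396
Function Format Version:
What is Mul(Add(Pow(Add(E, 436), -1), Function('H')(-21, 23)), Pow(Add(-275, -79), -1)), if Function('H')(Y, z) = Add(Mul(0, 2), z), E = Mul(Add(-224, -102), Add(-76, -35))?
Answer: Rational(-280769, 4321396) ≈ -0.064972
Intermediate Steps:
E = 36186 (E = Mul(-326, -111) = 36186)
Function('H')(Y, z) = z (Function('H')(Y, z) = Add(0, z) = z)
Mul(Add(Pow(Add(E, 436), -1), Function('H')(-21, 23)), Pow(Add(-275, -79), -1)) = Mul(Add(Pow(Add(36186, 436), -1), 23), Pow(Add(-275, -79), -1)) = Mul(Add(Pow(36622, -1), 23), Pow(-354, -1)) = Mul(Add(Rational(1, 36622), 23), Rational(-1, 354)) = Mul(Rational(842307, 36622), Rational(-1, 354)) = Rational(-280769, 4321396)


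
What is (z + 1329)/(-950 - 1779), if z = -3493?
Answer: 2164/2729 ≈ 0.79296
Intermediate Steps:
(z + 1329)/(-950 - 1779) = (-3493 + 1329)/(-950 - 1779) = -2164/(-2729) = -2164*(-1/2729) = 2164/2729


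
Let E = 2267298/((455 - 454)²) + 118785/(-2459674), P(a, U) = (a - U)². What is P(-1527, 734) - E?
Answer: 6997337286487/2459674 ≈ 2.8448e+6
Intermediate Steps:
E = 5576813822067/2459674 (E = 2267298/(1²) + 118785*(-1/2459674) = 2267298/1 - 118785/2459674 = 2267298*1 - 118785/2459674 = 2267298 - 118785/2459674 = 5576813822067/2459674 ≈ 2.2673e+6)
P(-1527, 734) - E = (734 - 1*(-1527))² - 1*5576813822067/2459674 = (734 + 1527)² - 5576813822067/2459674 = 2261² - 5576813822067/2459674 = 5112121 - 5576813822067/2459674 = 6997337286487/2459674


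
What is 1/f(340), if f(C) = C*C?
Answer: 1/115600 ≈ 8.6505e-6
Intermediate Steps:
f(C) = C**2
1/f(340) = 1/(340**2) = 1/115600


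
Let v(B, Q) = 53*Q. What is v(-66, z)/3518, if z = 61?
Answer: 3233/3518 ≈ 0.91899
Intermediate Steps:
v(-66, z)/3518 = (53*61)/3518 = 3233*(1/3518) = 3233/3518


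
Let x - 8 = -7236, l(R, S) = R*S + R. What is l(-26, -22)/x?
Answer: -21/278 ≈ -0.075540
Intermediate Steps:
l(R, S) = R + R*S
x = -7228 (x = 8 - 7236 = -7228)
l(-26, -22)/x = -26*(1 - 22)/(-7228) = -26*(-21)*(-1/7228) = 546*(-1/7228) = -21/278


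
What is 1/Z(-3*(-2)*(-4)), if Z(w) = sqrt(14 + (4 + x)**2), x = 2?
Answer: sqrt(2)/10 ≈ 0.14142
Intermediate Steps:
Z(w) = 5*sqrt(2) (Z(w) = sqrt(14 + (4 + 2)**2) = sqrt(14 + 6**2) = sqrt(14 + 36) = sqrt(50) = 5*sqrt(2))
1/Z(-3*(-2)*(-4)) = 1/(5*sqrt(2)) = sqrt(2)/10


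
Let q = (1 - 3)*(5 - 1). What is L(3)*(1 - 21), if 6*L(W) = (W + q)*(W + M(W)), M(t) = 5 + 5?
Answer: 650/3 ≈ 216.67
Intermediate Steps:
M(t) = 10
q = -8 (q = -2*4 = -8)
L(W) = (-8 + W)*(10 + W)/6 (L(W) = ((W - 8)*(W + 10))/6 = ((-8 + W)*(10 + W))/6 = (-8 + W)*(10 + W)/6)
L(3)*(1 - 21) = (-40/3 + (⅓)*3 + (⅙)*3²)*(1 - 21) = (-40/3 + 1 + (⅙)*9)*(-20) = (-40/3 + 1 + 3/2)*(-20) = -65/6*(-20) = 650/3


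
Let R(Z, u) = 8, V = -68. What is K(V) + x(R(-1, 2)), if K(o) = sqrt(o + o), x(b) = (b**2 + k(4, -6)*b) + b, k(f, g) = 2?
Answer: 88 + 2*I*sqrt(34) ≈ 88.0 + 11.662*I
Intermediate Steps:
x(b) = b**2 + 3*b (x(b) = (b**2 + 2*b) + b = b**2 + 3*b)
K(o) = sqrt(2)*sqrt(o) (K(o) = sqrt(2*o) = sqrt(2)*sqrt(o))
K(V) + x(R(-1, 2)) = sqrt(2)*sqrt(-68) + 8*(3 + 8) = sqrt(2)*(2*I*sqrt(17)) + 8*11 = 2*I*sqrt(34) + 88 = 88 + 2*I*sqrt(34)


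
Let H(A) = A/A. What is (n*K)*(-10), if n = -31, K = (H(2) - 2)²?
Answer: 310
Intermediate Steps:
H(A) = 1
K = 1 (K = (1 - 2)² = (-1)² = 1)
(n*K)*(-10) = -31*1*(-10) = -31*(-10) = 310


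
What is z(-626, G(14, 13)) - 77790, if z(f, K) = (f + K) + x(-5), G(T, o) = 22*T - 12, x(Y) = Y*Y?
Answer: -78095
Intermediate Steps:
x(Y) = Y²
G(T, o) = -12 + 22*T
z(f, K) = 25 + K + f (z(f, K) = (f + K) + (-5)² = (K + f) + 25 = 25 + K + f)
z(-626, G(14, 13)) - 77790 = (25 + (-12 + 22*14) - 626) - 77790 = (25 + (-12 + 308) - 626) - 77790 = (25 + 296 - 626) - 77790 = -305 - 77790 = -78095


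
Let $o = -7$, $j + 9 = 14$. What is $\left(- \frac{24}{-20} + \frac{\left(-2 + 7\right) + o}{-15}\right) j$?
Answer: $\frac{20}{3} \approx 6.6667$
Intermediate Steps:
$j = 5$ ($j = -9 + 14 = 5$)
$\left(- \frac{24}{-20} + \frac{\left(-2 + 7\right) + o}{-15}\right) j = \left(- \frac{24}{-20} + \frac{\left(-2 + 7\right) - 7}{-15}\right) 5 = \left(\left(-24\right) \left(- \frac{1}{20}\right) + \left(5 - 7\right) \left(- \frac{1}{15}\right)\right) 5 = \left(\frac{6}{5} - - \frac{2}{15}\right) 5 = \left(\frac{6}{5} + \frac{2}{15}\right) 5 = \frac{4}{3} \cdot 5 = \frac{20}{3}$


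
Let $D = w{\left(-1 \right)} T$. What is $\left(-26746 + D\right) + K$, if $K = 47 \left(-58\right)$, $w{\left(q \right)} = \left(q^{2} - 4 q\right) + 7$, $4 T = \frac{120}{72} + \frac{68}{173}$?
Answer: $- \frac{5097587}{173} \approx -29466.0$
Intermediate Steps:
$T = \frac{1069}{2076}$ ($T = \frac{\frac{120}{72} + \frac{68}{173}}{4} = \frac{120 \cdot \frac{1}{72} + 68 \cdot \frac{1}{173}}{4} = \frac{\frac{5}{3} + \frac{68}{173}}{4} = \frac{1}{4} \cdot \frac{1069}{519} = \frac{1069}{2076} \approx 0.51493$)
$w{\left(q \right)} = 7 + q^{2} - 4 q$
$K = -2726$
$D = \frac{1069}{173}$ ($D = \left(7 + \left(-1\right)^{2} - -4\right) \frac{1069}{2076} = \left(7 + 1 + 4\right) \frac{1069}{2076} = 12 \cdot \frac{1069}{2076} = \frac{1069}{173} \approx 6.1792$)
$\left(-26746 + D\right) + K = \left(-26746 + \frac{1069}{173}\right) - 2726 = - \frac{4625989}{173} - 2726 = - \frac{5097587}{173}$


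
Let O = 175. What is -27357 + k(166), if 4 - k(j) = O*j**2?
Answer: -4849653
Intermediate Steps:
k(j) = 4 - 175*j**2
-27357 + k(166) = -27357 + (4 - 175*166**2) = -27357 + (4 - 175*27556) = -27357 + (4 - 4822300) = -27357 - 4822296 = -4849653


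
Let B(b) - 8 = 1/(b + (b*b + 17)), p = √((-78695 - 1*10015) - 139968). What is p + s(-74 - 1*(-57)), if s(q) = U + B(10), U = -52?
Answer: -5587/127 + I*√228678 ≈ -43.992 + 478.2*I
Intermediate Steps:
p = I*√228678 (p = √((-78695 - 10015) - 139968) = √(-88710 - 139968) = √(-228678) = I*√228678 ≈ 478.2*I)
B(b) = 8 + 1/(17 + b + b²) (B(b) = 8 + 1/(b + (b*b + 17)) = 8 + 1/(b + (b² + 17)) = 8 + 1/(b + (17 + b²)) = 8 + 1/(17 + b + b²))
s(q) = -5587/127 (s(q) = -52 + (137 + 8*10 + 8*10²)/(17 + 10 + 10²) = -52 + (137 + 80 + 8*100)/(17 + 10 + 100) = -52 + (137 + 80 + 800)/127 = -52 + (1/127)*1017 = -52 + 1017/127 = -5587/127)
p + s(-74 - 1*(-57)) = I*√228678 - 5587/127 = -5587/127 + I*√228678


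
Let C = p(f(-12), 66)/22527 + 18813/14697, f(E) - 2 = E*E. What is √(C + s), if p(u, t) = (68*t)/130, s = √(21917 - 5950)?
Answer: √(90462749138076705 + 70586359222474225*√15967)/265680935 ≈ 11.298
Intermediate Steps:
s = √15967 ≈ 126.36
f(E) = 2 + E² (f(E) = 2 + E*E = 2 + E²)
p(u, t) = 34*t/65 (p(u, t) = (68*t)*(1/130) = 34*t/65)
C = 340493943/265680935 (C = ((34/65)*66)/22527 + 18813/14697 = (2244/65)*(1/22527) + 18813*(1/14697) = 748/488085 + 6271/4899 = 340493943/265680935 ≈ 1.2816)
√(C + s) = √(340493943/265680935 + √15967)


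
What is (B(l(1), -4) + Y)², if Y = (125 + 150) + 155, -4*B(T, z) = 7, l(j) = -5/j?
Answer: 2934369/16 ≈ 1.8340e+5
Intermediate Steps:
B(T, z) = -7/4 (B(T, z) = -¼*7 = -7/4)
Y = 430 (Y = 275 + 155 = 430)
(B(l(1), -4) + Y)² = (-7/4 + 430)² = (1713/4)² = 2934369/16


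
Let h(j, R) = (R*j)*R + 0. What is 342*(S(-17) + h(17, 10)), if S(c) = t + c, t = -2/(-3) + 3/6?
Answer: 575985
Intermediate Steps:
t = 7/6 (t = -2*(-1/3) + 3*(1/6) = 2/3 + 1/2 = 7/6 ≈ 1.1667)
S(c) = 7/6 + c
h(j, R) = j*R**2 (h(j, R) = j*R**2 + 0 = j*R**2)
342*(S(-17) + h(17, 10)) = 342*((7/6 - 17) + 17*10**2) = 342*(-95/6 + 17*100) = 342*(-95/6 + 1700) = 342*(10105/6) = 575985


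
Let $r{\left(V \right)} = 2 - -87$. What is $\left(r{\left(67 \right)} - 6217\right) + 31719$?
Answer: $25591$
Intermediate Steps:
$r{\left(V \right)} = 89$ ($r{\left(V \right)} = 2 + 87 = 89$)
$\left(r{\left(67 \right)} - 6217\right) + 31719 = \left(89 - 6217\right) + 31719 = -6128 + 31719 = 25591$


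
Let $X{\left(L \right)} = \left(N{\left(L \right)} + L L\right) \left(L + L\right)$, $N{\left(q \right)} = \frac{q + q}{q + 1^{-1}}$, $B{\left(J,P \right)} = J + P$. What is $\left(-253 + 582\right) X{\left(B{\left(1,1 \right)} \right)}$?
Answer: $\frac{21056}{3} \approx 7018.7$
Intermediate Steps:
$N{\left(q \right)} = \frac{2 q}{1 + q}$ ($N{\left(q \right)} = \frac{2 q}{q + 1} = \frac{2 q}{1 + q}$)
$X{\left(L \right)} = 2 L \left(L^{2} + \frac{2 L}{1 + L}\right)$ ($X{\left(L \right)} = \left(\frac{2 L}{1 + L} + L L\right) \left(L + L\right) = \left(\frac{2 L}{1 + L} + L^{2}\right) 2 L = \left(L^{2} + \frac{2 L}{1 + L}\right) 2 L = 2 L \left(L^{2} + \frac{2 L}{1 + L}\right)$)
$\left(-253 + 582\right) X{\left(B{\left(1,1 \right)} \right)} = \left(-253 + 582\right) \frac{2 \left(1 + 1\right)^{2} \left(2 + \left(1 + 1\right) \left(1 + \left(1 + 1\right)\right)\right)}{1 + \left(1 + 1\right)} = 329 \frac{2 \cdot 2^{2} \left(2 + 2 \left(1 + 2\right)\right)}{1 + 2} = 329 \cdot 2 \cdot 4 \cdot \frac{1}{3} \left(2 + 2 \cdot 3\right) = 329 \cdot 2 \cdot 4 \cdot \frac{1}{3} \left(2 + 6\right) = 329 \cdot 2 \cdot 4 \cdot \frac{1}{3} \cdot 8 = 329 \cdot \frac{64}{3} = \frac{21056}{3}$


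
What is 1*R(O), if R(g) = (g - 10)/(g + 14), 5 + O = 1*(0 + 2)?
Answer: -13/11 ≈ -1.1818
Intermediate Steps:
O = -3 (O = -5 + 1*(0 + 2) = -5 + 1*2 = -5 + 2 = -3)
R(g) = (-10 + g)/(14 + g)
1*R(O) = 1*((-10 - 3)/(14 - 3)) = 1*(-13/11) = -13/11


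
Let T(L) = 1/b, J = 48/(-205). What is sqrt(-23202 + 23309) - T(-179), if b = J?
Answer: 205/48 + sqrt(107) ≈ 14.615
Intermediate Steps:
J = -48/205 (J = 48*(-1/205) = -48/205 ≈ -0.23415)
b = -48/205 ≈ -0.23415
T(L) = -205/48 (T(L) = 1/(-48/205) = -205/48)
sqrt(-23202 + 23309) - T(-179) = sqrt(-23202 + 23309) - 1*(-205/48) = sqrt(107) + 205/48 = 205/48 + sqrt(107)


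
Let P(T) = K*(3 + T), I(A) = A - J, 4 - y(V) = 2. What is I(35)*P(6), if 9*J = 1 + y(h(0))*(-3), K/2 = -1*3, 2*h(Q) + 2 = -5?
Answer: -1920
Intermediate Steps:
h(Q) = -7/2 (h(Q) = -1 + (½)*(-5) = -1 - 5/2 = -7/2)
y(V) = 2 (y(V) = 4 - 1*2 = 4 - 2 = 2)
K = -6 (K = 2*(-1*3) = 2*(-3) = -6)
J = -5/9 (J = (1 + 2*(-3))/9 = (1 - 6)/9 = (⅑)*(-5) = -5/9 ≈ -0.55556)
I(A) = 5/9 + A (I(A) = A - 1*(-5/9) = A + 5/9 = 5/9 + A)
P(T) = -18 - 6*T (P(T) = -6*(3 + T) = -18 - 6*T)
I(35)*P(6) = (5/9 + 35)*(-18 - 6*6) = 320*(-18 - 36)/9 = (320/9)*(-54) = -1920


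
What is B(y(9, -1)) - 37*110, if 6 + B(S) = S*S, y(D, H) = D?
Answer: -3995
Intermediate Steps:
B(S) = -6 + S² (B(S) = -6 + S*S = -6 + S²)
B(y(9, -1)) - 37*110 = (-6 + 9²) - 37*110 = (-6 + 81) - 1*4070 = 75 - 4070 = -3995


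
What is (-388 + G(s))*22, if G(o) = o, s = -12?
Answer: -8800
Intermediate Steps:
(-388 + G(s))*22 = (-388 - 12)*22 = -400*22 = -8800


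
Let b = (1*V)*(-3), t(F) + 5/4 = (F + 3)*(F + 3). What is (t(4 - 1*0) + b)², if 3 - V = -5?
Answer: 9025/16 ≈ 564.06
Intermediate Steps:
V = 8 (V = 3 - 1*(-5) = 3 + 5 = 8)
t(F) = -5/4 + (3 + F)² (t(F) = -5/4 + (F + 3)*(F + 3) = -5/4 + (3 + F)*(3 + F) = -5/4 + (3 + F)²)
b = -24 (b = (1*8)*(-3) = 8*(-3) = -24)
(t(4 - 1*0) + b)² = ((-5/4 + (3 + (4 - 1*0))²) - 24)² = ((-5/4 + (3 + (4 + 0))²) - 24)² = ((-5/4 + (3 + 4)²) - 24)² = ((-5/4 + 7²) - 24)² = ((-5/4 + 49) - 24)² = (191/4 - 24)² = (95/4)² = 9025/16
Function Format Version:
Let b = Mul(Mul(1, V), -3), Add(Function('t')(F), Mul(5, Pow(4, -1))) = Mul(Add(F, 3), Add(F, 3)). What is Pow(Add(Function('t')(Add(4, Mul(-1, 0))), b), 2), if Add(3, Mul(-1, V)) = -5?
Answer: Rational(9025, 16) ≈ 564.06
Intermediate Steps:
V = 8 (V = Add(3, Mul(-1, -5)) = Add(3, 5) = 8)
Function('t')(F) = Add(Rational(-5, 4), Pow(Add(3, F), 2)) (Function('t')(F) = Add(Rational(-5, 4), Mul(Add(F, 3), Add(F, 3))) = Add(Rational(-5, 4), Mul(Add(3, F), Add(3, F))) = Add(Rational(-5, 4), Pow(Add(3, F), 2)))
b = -24 (b = Mul(Mul(1, 8), -3) = Mul(8, -3) = -24)
Pow(Add(Function('t')(Add(4, Mul(-1, 0))), b), 2) = Pow(Add(Add(Rational(-5, 4), Pow(Add(3, Add(4, Mul(-1, 0))), 2)), -24), 2) = Pow(Add(Add(Rational(-5, 4), Pow(Add(3, Add(4, 0)), 2)), -24), 2) = Pow(Add(Add(Rational(-5, 4), Pow(Add(3, 4), 2)), -24), 2) = Pow(Add(Add(Rational(-5, 4), Pow(7, 2)), -24), 2) = Pow(Add(Add(Rational(-5, 4), 49), -24), 2) = Pow(Add(Rational(191, 4), -24), 2) = Pow(Rational(95, 4), 2) = Rational(9025, 16)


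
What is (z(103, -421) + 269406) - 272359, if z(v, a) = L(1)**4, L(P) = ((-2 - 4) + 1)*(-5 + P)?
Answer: 157047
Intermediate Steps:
L(P) = 25 - 5*P (L(P) = (-6 + 1)*(-5 + P) = -5*(-5 + P) = 25 - 5*P)
z(v, a) = 160000 (z(v, a) = (25 - 5*1)**4 = (25 - 5)**4 = 20**4 = 160000)
(z(103, -421) + 269406) - 272359 = (160000 + 269406) - 272359 = 429406 - 272359 = 157047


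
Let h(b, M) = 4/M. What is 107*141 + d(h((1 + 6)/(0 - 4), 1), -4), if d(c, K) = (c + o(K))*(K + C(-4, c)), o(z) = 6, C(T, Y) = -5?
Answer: 14997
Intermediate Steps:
d(c, K) = (-5 + K)*(6 + c) (d(c, K) = (c + 6)*(K - 5) = (6 + c)*(-5 + K) = (-5 + K)*(6 + c))
107*141 + d(h((1 + 6)/(0 - 4), 1), -4) = 107*141 + (-30 - 20/1 + 6*(-4) - 16/1) = 15087 + (-30 - 20 - 24 - 16) = 15087 - 90 = 14997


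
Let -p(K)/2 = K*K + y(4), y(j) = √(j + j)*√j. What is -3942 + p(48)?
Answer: -8550 - 8*√2 ≈ -8561.3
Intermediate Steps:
y(j) = j*√2 (y(j) = √(2*j)*√j = (√2*√j)*√j = j*√2)
p(K) = -8*√2 - 2*K² (p(K) = -2*(K*K + 4*√2) = -2*(K² + 4*√2) = -8*√2 - 2*K²)
-3942 + p(48) = -3942 + (-8*√2 - 2*48²) = -3942 + (-8*√2 - 2*2304) = -3942 + (-8*√2 - 4608) = -3942 + (-4608 - 8*√2) = -8550 - 8*√2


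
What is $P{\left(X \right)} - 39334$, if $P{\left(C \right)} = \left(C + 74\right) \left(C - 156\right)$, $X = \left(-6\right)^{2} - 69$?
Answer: $-47083$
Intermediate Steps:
$X = -33$ ($X = 36 - 69 = -33$)
$P{\left(C \right)} = \left(-156 + C\right) \left(74 + C\right)$ ($P{\left(C \right)} = \left(74 + C\right) \left(-156 + C\right) = \left(-156 + C\right) \left(74 + C\right)$)
$P{\left(X \right)} - 39334 = \left(-11544 + \left(-33\right)^{2} - -2706\right) - 39334 = \left(-11544 + 1089 + 2706\right) - 39334 = -7749 - 39334 = -47083$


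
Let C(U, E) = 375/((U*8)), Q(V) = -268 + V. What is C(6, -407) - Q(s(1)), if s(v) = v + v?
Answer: 4381/16 ≈ 273.81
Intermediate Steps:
s(v) = 2*v
C(U, E) = 375/(8*U) (C(U, E) = 375/((8*U)) = 375*(1/(8*U)) = 375/(8*U))
C(6, -407) - Q(s(1)) = (375/8)/6 - (-268 + 2*1) = (375/8)*(⅙) - (-268 + 2) = 125/16 - 1*(-266) = 125/16 + 266 = 4381/16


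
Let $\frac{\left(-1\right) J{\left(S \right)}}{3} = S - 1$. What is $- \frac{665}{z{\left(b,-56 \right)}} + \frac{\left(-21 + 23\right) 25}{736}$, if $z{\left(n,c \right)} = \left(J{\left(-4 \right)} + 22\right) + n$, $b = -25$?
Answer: $- \frac{61105}{1104} \approx -55.349$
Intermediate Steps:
$J{\left(S \right)} = 3 - 3 S$ ($J{\left(S \right)} = - 3 \left(S - 1\right) = - 3 \left(-1 + S\right) = 3 - 3 S$)
$z{\left(n,c \right)} = 37 + n$ ($z{\left(n,c \right)} = \left(\left(3 - -12\right) + 22\right) + n = \left(\left(3 + 12\right) + 22\right) + n = \left(15 + 22\right) + n = 37 + n$)
$- \frac{665}{z{\left(b,-56 \right)}} + \frac{\left(-21 + 23\right) 25}{736} = - \frac{665}{37 - 25} + \frac{\left(-21 + 23\right) 25}{736} = - \frac{665}{12} + 2 \cdot 25 \cdot \frac{1}{736} = \left(-665\right) \frac{1}{12} + 50 \cdot \frac{1}{736} = - \frac{665}{12} + \frac{25}{368} = - \frac{61105}{1104}$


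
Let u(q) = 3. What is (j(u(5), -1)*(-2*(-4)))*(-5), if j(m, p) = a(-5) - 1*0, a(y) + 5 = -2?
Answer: 280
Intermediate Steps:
a(y) = -7 (a(y) = -5 - 2 = -7)
j(m, p) = -7 (j(m, p) = -7 - 1*0 = -7 + 0 = -7)
(j(u(5), -1)*(-2*(-4)))*(-5) = -(-14)*(-4)*(-5) = -7*8*(-5) = -56*(-5) = 280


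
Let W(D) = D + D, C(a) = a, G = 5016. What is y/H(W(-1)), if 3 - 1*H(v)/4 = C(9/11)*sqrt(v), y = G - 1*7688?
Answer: -80828/417 - 7348*I*sqrt(2)/139 ≈ -193.83 - 74.76*I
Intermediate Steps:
y = -2672 (y = 5016 - 1*7688 = 5016 - 7688 = -2672)
W(D) = 2*D
H(v) = 12 - 36*sqrt(v)/11 (H(v) = 12 - 4*9/11*sqrt(v) = 12 - 4*9*(1/11)*sqrt(v) = 12 - 36*sqrt(v)/11)
y/H(W(-1)) = -2672/(12 - 36*I*sqrt(2)/11)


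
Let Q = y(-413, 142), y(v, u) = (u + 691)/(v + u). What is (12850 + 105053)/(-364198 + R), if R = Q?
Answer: -10650571/32899497 ≈ -0.32373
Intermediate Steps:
y(v, u) = (691 + u)/(u + v)
Q = -833/271 (Q = (691 + 142)/(142 - 413) = 833/(-271) = -1/271*833 = -833/271 ≈ -3.0738)
R = -833/271 ≈ -3.0738
(12850 + 105053)/(-364198 + R) = (12850 + 105053)/(-364198 - 833/271) = 117903/(-98698491/271) = 117903*(-271/98698491) = -10650571/32899497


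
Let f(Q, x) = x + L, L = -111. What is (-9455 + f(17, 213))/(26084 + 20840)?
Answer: -9353/46924 ≈ -0.19932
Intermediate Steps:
f(Q, x) = -111 + x (f(Q, x) = x - 111 = -111 + x)
(-9455 + f(17, 213))/(26084 + 20840) = (-9455 + (-111 + 213))/(26084 + 20840) = (-9455 + 102)/46924 = -9353*1/46924 = -9353/46924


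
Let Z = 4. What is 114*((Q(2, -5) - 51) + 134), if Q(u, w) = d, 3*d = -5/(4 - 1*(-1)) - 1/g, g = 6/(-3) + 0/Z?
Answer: 9443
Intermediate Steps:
g = -2 (g = 6/(-3) + 0/4 = 6*(-1/3) + 0*(1/4) = -2 + 0 = -2)
d = -1/6 (d = (-5/(4 - 1*(-1)) - 1/(-2))/3 = (-5/(4 + 1) - 1*(-1/2))/3 = (-5/5 + 1/2)/3 = (-5*1/5 + 1/2)/3 = (-1 + 1/2)/3 = (1/3)*(-1/2) = -1/6 ≈ -0.16667)
Q(u, w) = -1/6
114*((Q(2, -5) - 51) + 134) = 114*((-1/6 - 51) + 134) = 114*(-307/6 + 134) = 114*(497/6) = 9443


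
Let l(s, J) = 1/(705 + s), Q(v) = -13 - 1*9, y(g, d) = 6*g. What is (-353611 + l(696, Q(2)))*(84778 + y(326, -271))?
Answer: -42968805073340/1401 ≈ -3.0670e+10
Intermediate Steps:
Q(v) = -22 (Q(v) = -13 - 9 = -22)
(-353611 + l(696, Q(2)))*(84778 + y(326, -271)) = (-353611 + 1/(705 + 696))*(84778 + 6*326) = (-353611 + 1/1401)*(84778 + 1956) = (-353611 + 1/1401)*86734 = -495409010/1401*86734 = -42968805073340/1401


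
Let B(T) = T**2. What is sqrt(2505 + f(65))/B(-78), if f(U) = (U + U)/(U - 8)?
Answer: sqrt(8146155)/346788 ≈ 0.0082302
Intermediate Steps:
f(U) = 2*U/(-8 + U) (f(U) = (2*U)/(-8 + U) = 2*U/(-8 + U))
sqrt(2505 + f(65))/B(-78) = sqrt(2505 + 2*65/(-8 + 65))/((-78)**2) = sqrt(2505 + 2*65/57)/6084 = sqrt(2505 + 2*65*(1/57))*(1/6084) = sqrt(2505 + 130/57)*(1/6084) = sqrt(142915/57)*(1/6084) = (sqrt(8146155)/57)*(1/6084) = sqrt(8146155)/346788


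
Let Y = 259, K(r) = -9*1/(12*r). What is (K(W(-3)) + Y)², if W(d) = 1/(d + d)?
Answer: 277729/4 ≈ 69432.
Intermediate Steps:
W(d) = 1/(2*d)
K(r) = -3/(4*r)
(K(W(-3)) + Y)² = (-3/(4*((½)/(-3))) + 259)² = (-3/(4*((½)*(-⅓))) + 259)² = (-3/(4*(-⅙)) + 259)² = (-¾*(-6) + 259)² = (9/2 + 259)² = (527/2)² = 277729/4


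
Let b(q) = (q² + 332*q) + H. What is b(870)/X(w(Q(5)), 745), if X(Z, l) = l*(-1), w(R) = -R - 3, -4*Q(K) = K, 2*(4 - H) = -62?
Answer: -209155/149 ≈ -1403.7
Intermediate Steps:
H = 35 (H = 4 - ½*(-62) = 4 + 31 = 35)
Q(K) = -K/4
w(R) = -3 - R
b(q) = 35 + q² + 332*q (b(q) = (q² + 332*q) + 35 = 35 + q² + 332*q)
X(Z, l) = -l
b(870)/X(w(Q(5)), 745) = (35 + 870² + 332*870)/((-1*745)) = (35 + 756900 + 288840)/(-745) = 1045775*(-1/745) = -209155/149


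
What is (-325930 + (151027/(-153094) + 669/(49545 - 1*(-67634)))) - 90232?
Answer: -7465714937484759/17939401826 ≈ -4.1616e+5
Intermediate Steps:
(-325930 + (151027/(-153094) + 669/(49545 - 1*(-67634)))) - 90232 = (-325930 + (151027*(-1/153094) + 669/(49545 + 67634))) - 90232 = (-325930 + (-151027/153094 + 669/117179)) - 90232 = (-325930 - 17594772947/17939401826) - 90232 = -5847006831921127/17939401826 - 90232 = -7465714937484759/17939401826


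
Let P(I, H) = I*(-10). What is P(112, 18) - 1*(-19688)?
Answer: 18568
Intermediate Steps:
P(I, H) = -10*I
P(112, 18) - 1*(-19688) = -10*112 - 1*(-19688) = -1120 + 19688 = 18568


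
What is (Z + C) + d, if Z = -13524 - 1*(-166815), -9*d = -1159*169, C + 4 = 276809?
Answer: 4066735/9 ≈ 4.5186e+5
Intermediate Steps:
C = 276805 (C = -4 + 276809 = 276805)
d = 195871/9 (d = -(-1159)*169/9 = -⅑*(-195871) = 195871/9 ≈ 21763.)
Z = 153291 (Z = -13524 + 166815 = 153291)
(Z + C) + d = (153291 + 276805) + 195871/9 = 430096 + 195871/9 = 4066735/9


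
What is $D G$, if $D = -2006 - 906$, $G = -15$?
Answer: $43680$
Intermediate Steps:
$D = -2912$
$D G = \left(-2912\right) \left(-15\right) = 43680$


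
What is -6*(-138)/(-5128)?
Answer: -207/1282 ≈ -0.16147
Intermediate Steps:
-6*(-138)/(-5128) = 828*(-1/5128) = -207/1282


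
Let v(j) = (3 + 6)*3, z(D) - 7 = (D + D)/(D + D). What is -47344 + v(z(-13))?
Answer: -47317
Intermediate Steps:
z(D) = 8 (z(D) = 7 + (D + D)/(D + D) = 7 + (2*D)/((2*D)) = 7 + (2*D)*(1/(2*D)) = 7 + 1 = 8)
v(j) = 27 (v(j) = 9*3 = 27)
-47344 + v(z(-13)) = -47344 + 27 = -47317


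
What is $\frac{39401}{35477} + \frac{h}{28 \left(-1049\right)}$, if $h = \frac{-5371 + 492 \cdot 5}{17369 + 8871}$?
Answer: $\frac{740665668947}{666899484160} \approx 1.1106$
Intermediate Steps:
$h = - \frac{71}{640}$ ($h = \frac{-5371 + 2460}{26240} = \left(-2911\right) \frac{1}{26240} = - \frac{71}{640} \approx -0.11094$)
$\frac{39401}{35477} + \frac{h}{28 \left(-1049\right)} = \frac{39401}{35477} - \frac{71}{640 \cdot 28 \left(-1049\right)} = 39401 \cdot \frac{1}{35477} - \frac{71}{640 \left(-29372\right)} = \frac{39401}{35477} - - \frac{71}{18798080} = \frac{39401}{35477} + \frac{71}{18798080} = \frac{740665668947}{666899484160}$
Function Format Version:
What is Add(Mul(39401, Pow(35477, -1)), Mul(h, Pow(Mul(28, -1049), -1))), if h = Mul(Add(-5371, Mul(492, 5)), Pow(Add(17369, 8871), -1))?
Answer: Rational(740665668947, 666899484160) ≈ 1.1106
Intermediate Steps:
h = Rational(-71, 640) (h = Mul(Add(-5371, 2460), Pow(26240, -1)) = Mul(-2911, Rational(1, 26240)) = Rational(-71, 640) ≈ -0.11094)
Add(Mul(39401, Pow(35477, -1)), Mul(h, Pow(Mul(28, -1049), -1))) = Add(Mul(39401, Pow(35477, -1)), Mul(Rational(-71, 640), Pow(Mul(28, -1049), -1))) = Add(Mul(39401, Rational(1, 35477)), Mul(Rational(-71, 640), Pow(-29372, -1))) = Add(Rational(39401, 35477), Mul(Rational(-71, 640), Rational(-1, 29372))) = Add(Rational(39401, 35477), Rational(71, 18798080)) = Rational(740665668947, 666899484160)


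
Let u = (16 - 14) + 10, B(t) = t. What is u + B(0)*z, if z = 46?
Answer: 12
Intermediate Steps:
u = 12 (u = 2 + 10 = 12)
u + B(0)*z = 12 + 0*46 = 12 + 0 = 12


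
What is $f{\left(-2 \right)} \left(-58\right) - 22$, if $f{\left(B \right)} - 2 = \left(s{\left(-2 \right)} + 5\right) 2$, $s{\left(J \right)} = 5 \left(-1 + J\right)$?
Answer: $1022$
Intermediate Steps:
$s{\left(J \right)} = -5 + 5 J$
$f{\left(B \right)} = -18$ ($f{\left(B \right)} = 2 + \left(\left(-5 + 5 \left(-2\right)\right) + 5\right) 2 = 2 + \left(\left(-5 - 10\right) + 5\right) 2 = 2 + \left(-15 + 5\right) 2 = 2 - 20 = -18$)
$f{\left(-2 \right)} \left(-58\right) - 22 = \left(-18\right) \left(-58\right) - 22 = 1044 - 22 = 1022$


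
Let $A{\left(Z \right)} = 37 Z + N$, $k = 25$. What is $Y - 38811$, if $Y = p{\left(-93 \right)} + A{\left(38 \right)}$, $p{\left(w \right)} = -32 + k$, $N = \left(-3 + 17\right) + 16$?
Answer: $-37382$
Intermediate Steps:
$N = 30$ ($N = 14 + 16 = 30$)
$A{\left(Z \right)} = 30 + 37 Z$ ($A{\left(Z \right)} = 37 Z + 30 = 30 + 37 Z$)
$p{\left(w \right)} = -7$ ($p{\left(w \right)} = -32 + 25 = -7$)
$Y = 1429$ ($Y = -7 + \left(30 + 37 \cdot 38\right) = -7 + \left(30 + 1406\right) = -7 + 1436 = 1429$)
$Y - 38811 = 1429 - 38811 = -37382$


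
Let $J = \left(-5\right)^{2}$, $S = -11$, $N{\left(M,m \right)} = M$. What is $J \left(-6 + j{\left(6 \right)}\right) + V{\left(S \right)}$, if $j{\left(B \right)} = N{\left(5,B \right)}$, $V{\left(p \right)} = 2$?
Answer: $-23$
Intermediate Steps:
$J = 25$
$j{\left(B \right)} = 5$
$J \left(-6 + j{\left(6 \right)}\right) + V{\left(S \right)} = 25 \left(-6 + 5\right) + 2 = 25 \left(-1\right) + 2 = -25 + 2 = -23$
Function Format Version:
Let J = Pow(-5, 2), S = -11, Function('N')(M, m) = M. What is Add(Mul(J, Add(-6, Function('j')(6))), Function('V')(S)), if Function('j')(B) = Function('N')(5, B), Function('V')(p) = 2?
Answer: -23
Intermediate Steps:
J = 25
Function('j')(B) = 5
Add(Mul(J, Add(-6, Function('j')(6))), Function('V')(S)) = Add(Mul(25, Add(-6, 5)), 2) = Add(Mul(25, -1), 2) = Add(-25, 2) = -23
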